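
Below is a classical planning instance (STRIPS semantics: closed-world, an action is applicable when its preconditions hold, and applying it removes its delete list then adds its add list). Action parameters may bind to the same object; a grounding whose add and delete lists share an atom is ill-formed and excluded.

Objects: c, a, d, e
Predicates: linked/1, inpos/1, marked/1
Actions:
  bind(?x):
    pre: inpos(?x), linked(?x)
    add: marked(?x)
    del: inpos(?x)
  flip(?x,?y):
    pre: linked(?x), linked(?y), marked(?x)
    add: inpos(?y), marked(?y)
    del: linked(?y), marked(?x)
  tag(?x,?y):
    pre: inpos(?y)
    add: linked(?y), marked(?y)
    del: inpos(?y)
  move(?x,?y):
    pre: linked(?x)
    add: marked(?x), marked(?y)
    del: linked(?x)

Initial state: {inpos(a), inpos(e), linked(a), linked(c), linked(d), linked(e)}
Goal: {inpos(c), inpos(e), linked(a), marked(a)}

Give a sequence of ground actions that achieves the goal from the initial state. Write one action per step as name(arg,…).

bind(a); flip(a,c); move(d,a)

1. bind(a)  →  {inpos(e), linked(a), linked(c), linked(d), linked(e), marked(a)}
2. flip(a,c)  →  {inpos(c), inpos(e), linked(a), linked(d), linked(e), marked(c)}
3. move(d,a)  →  {inpos(c), inpos(e), linked(a), linked(e), marked(a), marked(c), marked(d)}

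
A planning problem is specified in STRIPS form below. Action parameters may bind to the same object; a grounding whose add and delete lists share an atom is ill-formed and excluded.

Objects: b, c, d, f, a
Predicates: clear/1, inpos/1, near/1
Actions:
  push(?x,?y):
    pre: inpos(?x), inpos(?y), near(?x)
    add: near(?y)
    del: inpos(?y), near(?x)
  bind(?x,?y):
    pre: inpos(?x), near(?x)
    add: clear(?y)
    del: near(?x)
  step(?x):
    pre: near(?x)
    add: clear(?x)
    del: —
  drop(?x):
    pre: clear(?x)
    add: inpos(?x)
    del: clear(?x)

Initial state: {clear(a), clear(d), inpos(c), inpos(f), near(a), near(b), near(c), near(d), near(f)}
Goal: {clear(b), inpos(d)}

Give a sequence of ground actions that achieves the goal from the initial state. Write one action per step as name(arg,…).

bind(c,b); drop(d)

1. bind(c,b)  →  {clear(a), clear(b), clear(d), inpos(c), inpos(f), near(a), near(b), near(d), near(f)}
2. drop(d)  →  {clear(a), clear(b), inpos(c), inpos(d), inpos(f), near(a), near(b), near(d), near(f)}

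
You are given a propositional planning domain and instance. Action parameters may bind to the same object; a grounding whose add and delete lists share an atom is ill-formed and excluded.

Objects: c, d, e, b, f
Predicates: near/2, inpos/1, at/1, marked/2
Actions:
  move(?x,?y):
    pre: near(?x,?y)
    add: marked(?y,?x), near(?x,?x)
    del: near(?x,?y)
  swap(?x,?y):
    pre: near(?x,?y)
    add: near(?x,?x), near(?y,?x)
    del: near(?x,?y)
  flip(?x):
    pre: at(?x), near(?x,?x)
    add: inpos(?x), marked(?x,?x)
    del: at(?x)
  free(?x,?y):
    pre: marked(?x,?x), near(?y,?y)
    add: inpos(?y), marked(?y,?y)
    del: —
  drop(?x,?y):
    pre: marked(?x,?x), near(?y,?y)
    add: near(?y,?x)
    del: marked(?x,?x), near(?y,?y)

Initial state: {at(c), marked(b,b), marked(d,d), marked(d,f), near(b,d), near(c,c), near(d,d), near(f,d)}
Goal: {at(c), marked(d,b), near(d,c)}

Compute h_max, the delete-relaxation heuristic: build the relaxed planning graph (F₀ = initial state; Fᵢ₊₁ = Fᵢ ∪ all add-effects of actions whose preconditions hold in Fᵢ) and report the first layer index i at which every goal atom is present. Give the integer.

2

F0 = init (8 atoms)
F1 = F0 ∪ {inpos(c), inpos(d), marked(c,c), marked(d,b), near(b,b), near(c,b), near(c,d), near(d,b), near(d,f), near(f,f)}  (18 atoms)
F2 = F1 ∪ {inpos(b), inpos(f), marked(b,c), marked(b,d), marked(d,c), marked(f,d), marked(f,f), near(b,c), near(d,c), near(f,b), near(f,c)}  (29 atoms)
goal ⊆ F2  ⇒  h_max = 2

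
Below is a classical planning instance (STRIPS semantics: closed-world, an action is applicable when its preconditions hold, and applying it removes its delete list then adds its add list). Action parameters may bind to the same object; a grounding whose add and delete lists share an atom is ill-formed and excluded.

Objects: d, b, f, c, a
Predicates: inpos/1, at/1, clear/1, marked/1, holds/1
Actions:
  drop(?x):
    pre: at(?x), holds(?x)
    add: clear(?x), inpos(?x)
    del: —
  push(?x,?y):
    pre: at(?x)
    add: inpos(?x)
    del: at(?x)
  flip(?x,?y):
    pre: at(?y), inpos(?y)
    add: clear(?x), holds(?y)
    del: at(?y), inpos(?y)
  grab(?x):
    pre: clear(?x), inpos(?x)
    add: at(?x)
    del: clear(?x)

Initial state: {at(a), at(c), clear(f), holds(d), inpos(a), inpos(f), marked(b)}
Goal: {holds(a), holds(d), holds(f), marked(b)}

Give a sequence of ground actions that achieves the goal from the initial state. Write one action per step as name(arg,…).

flip(d,a); grab(f); flip(d,f)

1. flip(d,a)  →  {at(c), clear(d), clear(f), holds(a), holds(d), inpos(f), marked(b)}
2. grab(f)  →  {at(c), at(f), clear(d), holds(a), holds(d), inpos(f), marked(b)}
3. flip(d,f)  →  {at(c), clear(d), holds(a), holds(d), holds(f), marked(b)}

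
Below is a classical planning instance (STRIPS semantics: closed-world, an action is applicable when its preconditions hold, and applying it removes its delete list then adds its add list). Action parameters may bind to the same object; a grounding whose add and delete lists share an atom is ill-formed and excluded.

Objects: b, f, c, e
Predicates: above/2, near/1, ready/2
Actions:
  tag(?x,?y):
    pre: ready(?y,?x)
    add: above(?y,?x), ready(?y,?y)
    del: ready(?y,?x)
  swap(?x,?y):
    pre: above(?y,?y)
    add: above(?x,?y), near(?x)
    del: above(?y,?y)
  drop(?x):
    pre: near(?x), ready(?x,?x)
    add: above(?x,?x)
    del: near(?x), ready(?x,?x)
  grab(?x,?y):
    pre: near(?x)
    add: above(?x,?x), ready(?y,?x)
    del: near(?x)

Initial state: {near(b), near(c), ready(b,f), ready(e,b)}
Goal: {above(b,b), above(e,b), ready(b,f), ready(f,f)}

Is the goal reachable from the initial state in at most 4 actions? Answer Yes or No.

Yes

1. tag(b,e)  →  {above(e,b), near(b), near(c), ready(b,f), ready(e,e)}
2. grab(b,f)  →  {above(b,b), above(e,b), near(c), ready(b,f), ready(e,e), ready(f,b)}
3. tag(b,f)  →  {above(b,b), above(e,b), above(f,b), near(c), ready(b,f), ready(e,e), ready(f,f)}
optimal plan length = 3; 3 ≤ 4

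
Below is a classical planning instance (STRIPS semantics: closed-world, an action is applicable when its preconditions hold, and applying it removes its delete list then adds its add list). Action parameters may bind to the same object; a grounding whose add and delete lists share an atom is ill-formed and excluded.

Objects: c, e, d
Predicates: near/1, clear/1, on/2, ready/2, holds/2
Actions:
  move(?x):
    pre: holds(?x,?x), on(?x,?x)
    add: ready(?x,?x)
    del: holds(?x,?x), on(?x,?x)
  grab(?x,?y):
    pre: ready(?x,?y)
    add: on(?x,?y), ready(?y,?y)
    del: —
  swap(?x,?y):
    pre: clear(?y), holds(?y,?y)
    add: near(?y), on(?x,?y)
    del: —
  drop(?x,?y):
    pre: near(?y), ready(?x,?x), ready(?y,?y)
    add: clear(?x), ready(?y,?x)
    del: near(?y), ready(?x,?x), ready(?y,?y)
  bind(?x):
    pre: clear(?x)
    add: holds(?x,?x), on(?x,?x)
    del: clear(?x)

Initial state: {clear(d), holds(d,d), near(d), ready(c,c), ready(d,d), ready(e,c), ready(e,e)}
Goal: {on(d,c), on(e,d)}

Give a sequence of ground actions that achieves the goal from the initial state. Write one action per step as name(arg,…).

swap(e,d); drop(c,d); grab(d,c)

1. swap(e,d)  →  {clear(d), holds(d,d), near(d), on(e,d), ready(c,c), ready(d,d), ready(e,c), ready(e,e)}
2. drop(c,d)  →  {clear(c), clear(d), holds(d,d), on(e,d), ready(d,c), ready(e,c), ready(e,e)}
3. grab(d,c)  →  {clear(c), clear(d), holds(d,d), on(d,c), on(e,d), ready(c,c), ready(d,c), ready(e,c), ready(e,e)}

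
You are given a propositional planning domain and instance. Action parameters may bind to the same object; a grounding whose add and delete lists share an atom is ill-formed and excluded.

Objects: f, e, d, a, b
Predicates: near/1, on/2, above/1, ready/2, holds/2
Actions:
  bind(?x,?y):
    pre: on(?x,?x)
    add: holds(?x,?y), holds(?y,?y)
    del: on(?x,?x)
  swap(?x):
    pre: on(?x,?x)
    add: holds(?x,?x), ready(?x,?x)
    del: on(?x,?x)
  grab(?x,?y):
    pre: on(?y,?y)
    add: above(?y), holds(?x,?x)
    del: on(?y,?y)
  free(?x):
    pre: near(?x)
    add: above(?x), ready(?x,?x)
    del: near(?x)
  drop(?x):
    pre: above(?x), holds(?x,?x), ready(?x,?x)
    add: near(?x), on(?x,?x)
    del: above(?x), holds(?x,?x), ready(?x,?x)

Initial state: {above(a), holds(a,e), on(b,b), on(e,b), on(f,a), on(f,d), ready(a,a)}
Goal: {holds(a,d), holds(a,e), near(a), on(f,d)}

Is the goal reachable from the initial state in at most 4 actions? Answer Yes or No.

Yes

1. bind(b,a)  →  {above(a), holds(a,a), holds(a,e), holds(b,a), on(e,b), on(f,a), on(f,d), ready(a,a)}
2. drop(a)  →  {holds(a,e), holds(b,a), near(a), on(a,a), on(e,b), on(f,a), on(f,d)}
3. bind(a,d)  →  {holds(a,d), holds(a,e), holds(b,a), holds(d,d), near(a), on(e,b), on(f,a), on(f,d)}
optimal plan length = 3; 3 ≤ 4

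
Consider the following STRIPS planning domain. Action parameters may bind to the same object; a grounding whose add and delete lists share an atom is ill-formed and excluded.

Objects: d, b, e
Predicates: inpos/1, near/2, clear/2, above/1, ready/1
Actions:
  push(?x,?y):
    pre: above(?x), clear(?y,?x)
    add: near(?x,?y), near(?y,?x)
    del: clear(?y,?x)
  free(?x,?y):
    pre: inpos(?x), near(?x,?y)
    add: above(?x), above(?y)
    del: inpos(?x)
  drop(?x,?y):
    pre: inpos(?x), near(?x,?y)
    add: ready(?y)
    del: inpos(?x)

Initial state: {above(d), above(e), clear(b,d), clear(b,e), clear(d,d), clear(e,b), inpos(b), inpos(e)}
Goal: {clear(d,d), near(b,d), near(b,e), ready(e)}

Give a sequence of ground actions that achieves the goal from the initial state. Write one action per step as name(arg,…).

push(d,b); push(e,b); drop(b,e)

1. push(d,b)  →  {above(d), above(e), clear(b,e), clear(d,d), clear(e,b), inpos(b), inpos(e), near(b,d), near(d,b)}
2. push(e,b)  →  {above(d), above(e), clear(d,d), clear(e,b), inpos(b), inpos(e), near(b,d), near(b,e), near(d,b), near(e,b)}
3. drop(b,e)  →  {above(d), above(e), clear(d,d), clear(e,b), inpos(e), near(b,d), near(b,e), near(d,b), near(e,b), ready(e)}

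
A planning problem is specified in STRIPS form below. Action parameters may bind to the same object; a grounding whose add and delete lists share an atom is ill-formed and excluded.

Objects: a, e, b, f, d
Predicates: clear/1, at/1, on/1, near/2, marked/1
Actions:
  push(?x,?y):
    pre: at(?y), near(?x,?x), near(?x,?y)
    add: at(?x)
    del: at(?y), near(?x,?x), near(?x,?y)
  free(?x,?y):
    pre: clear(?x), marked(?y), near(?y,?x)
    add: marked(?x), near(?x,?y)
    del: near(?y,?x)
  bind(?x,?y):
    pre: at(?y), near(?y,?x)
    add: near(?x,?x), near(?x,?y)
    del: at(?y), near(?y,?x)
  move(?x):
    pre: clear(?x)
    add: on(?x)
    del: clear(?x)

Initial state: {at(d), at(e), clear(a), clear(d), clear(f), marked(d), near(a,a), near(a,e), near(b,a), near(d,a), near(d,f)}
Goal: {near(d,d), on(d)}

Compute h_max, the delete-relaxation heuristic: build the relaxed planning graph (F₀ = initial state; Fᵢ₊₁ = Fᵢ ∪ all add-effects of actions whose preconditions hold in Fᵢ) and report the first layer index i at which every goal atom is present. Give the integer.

2

F0 = init (11 atoms)
F1 = F0 ∪ {at(a), marked(a), marked(f), near(a,d), near(f,d), near(f,f), on(a), on(d), on(f)}  (20 atoms)
F2 = F1 ∪ {at(f), near(d,d), near(e,a), near(e,e)}  (24 atoms)
goal ⊆ F2  ⇒  h_max = 2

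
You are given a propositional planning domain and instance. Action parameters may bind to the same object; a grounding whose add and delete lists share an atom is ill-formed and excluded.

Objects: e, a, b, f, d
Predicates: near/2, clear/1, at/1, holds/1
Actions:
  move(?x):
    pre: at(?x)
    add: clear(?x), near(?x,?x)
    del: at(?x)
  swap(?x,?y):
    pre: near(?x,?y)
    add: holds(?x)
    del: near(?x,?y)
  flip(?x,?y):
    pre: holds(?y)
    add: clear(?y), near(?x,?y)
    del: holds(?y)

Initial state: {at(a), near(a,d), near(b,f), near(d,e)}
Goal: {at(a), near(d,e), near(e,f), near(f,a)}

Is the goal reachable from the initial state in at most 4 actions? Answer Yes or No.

No

1. swap(a,d)  →  {at(a), holds(a), near(b,f), near(d,e)}
2. swap(b,f)  →  {at(a), holds(a), holds(b), near(d,e)}
3. flip(f,a)  →  {at(a), clear(a), holds(b), near(d,e), near(f,a)}
4. flip(f,b)  →  {at(a), clear(a), clear(b), near(d,e), near(f,a), near(f,b)}
5. swap(f,b)  →  {at(a), clear(a), clear(b), holds(f), near(d,e), near(f,a)}
6. flip(e,f)  →  {at(a), clear(a), clear(b), clear(f), near(d,e), near(e,f), near(f,a)}
optimal plan length = 6; 6 > 4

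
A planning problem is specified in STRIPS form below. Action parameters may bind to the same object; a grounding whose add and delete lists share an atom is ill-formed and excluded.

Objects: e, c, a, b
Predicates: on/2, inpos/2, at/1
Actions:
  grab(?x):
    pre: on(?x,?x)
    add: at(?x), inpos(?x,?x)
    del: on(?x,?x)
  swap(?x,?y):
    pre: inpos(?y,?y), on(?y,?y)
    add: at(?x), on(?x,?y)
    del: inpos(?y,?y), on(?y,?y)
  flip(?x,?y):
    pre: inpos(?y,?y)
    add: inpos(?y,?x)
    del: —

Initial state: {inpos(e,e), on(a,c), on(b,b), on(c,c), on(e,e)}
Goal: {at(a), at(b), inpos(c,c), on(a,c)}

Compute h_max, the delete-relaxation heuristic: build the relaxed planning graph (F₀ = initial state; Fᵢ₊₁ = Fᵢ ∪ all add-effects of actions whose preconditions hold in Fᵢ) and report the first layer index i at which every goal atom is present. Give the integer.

1

F0 = init (5 atoms)
F1 = F0 ∪ {at(a), at(b), at(c), at(e), inpos(b,b), inpos(c,c), inpos(e,a), inpos(e,b), inpos(e,c), on(a,e), on(b,e), on(c,e)}  (17 atoms)
goal ⊆ F1  ⇒  h_max = 1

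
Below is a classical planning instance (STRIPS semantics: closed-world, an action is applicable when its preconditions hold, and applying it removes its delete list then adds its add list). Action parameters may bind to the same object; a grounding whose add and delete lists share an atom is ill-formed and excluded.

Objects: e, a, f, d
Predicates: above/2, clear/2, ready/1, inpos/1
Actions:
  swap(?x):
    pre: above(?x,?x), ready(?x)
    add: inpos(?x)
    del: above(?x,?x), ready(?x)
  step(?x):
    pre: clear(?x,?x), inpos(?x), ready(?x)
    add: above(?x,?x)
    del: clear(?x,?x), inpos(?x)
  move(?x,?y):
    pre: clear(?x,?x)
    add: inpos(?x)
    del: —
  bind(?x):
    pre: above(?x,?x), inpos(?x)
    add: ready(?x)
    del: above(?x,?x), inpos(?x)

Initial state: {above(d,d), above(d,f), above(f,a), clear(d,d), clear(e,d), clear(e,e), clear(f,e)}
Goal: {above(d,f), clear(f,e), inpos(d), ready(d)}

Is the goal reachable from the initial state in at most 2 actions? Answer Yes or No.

1. move(d,e)  →  {above(d,d), above(d,f), above(f,a), clear(d,d), clear(e,d), clear(e,e), clear(f,e), inpos(d)}
2. bind(d)  →  {above(d,f), above(f,a), clear(d,d), clear(e,d), clear(e,e), clear(f,e), ready(d)}
3. move(d,e)  →  {above(d,f), above(f,a), clear(d,d), clear(e,d), clear(e,e), clear(f,e), inpos(d), ready(d)}
optimal plan length = 3; 3 > 2

No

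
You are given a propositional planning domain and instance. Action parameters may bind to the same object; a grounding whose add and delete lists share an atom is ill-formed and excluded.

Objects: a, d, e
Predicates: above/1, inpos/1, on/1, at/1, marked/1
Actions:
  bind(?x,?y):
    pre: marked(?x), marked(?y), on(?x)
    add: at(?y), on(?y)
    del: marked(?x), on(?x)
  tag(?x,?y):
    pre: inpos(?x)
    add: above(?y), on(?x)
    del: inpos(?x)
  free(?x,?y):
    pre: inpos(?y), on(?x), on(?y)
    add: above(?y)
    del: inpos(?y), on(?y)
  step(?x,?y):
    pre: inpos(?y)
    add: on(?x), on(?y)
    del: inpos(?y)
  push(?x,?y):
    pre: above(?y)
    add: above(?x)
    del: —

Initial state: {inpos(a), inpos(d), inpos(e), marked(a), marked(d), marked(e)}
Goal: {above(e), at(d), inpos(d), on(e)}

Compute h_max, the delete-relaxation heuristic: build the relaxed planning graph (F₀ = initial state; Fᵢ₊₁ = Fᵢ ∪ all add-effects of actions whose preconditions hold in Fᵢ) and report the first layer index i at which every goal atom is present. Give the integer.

2

F0 = init (6 atoms)
F1 = F0 ∪ {above(a), above(d), above(e), on(a), on(d), on(e)}  (12 atoms)
F2 = F1 ∪ {at(a), at(d), at(e)}  (15 atoms)
goal ⊆ F2  ⇒  h_max = 2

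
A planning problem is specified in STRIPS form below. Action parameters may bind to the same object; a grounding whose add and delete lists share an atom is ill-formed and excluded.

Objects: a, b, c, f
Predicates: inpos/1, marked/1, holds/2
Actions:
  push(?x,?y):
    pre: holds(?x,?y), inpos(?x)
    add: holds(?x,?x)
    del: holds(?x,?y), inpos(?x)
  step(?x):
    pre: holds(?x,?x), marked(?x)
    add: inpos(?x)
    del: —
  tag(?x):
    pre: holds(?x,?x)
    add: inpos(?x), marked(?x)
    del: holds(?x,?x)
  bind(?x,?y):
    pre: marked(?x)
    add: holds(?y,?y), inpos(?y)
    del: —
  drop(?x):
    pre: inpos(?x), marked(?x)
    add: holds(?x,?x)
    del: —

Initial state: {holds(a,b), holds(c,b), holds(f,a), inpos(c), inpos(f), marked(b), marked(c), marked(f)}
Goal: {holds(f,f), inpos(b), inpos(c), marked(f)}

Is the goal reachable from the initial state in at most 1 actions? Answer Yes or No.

1. push(f,a)  →  {holds(a,b), holds(c,b), holds(f,f), inpos(c), marked(b), marked(c), marked(f)}
2. bind(b,b)  →  {holds(a,b), holds(b,b), holds(c,b), holds(f,f), inpos(b), inpos(c), marked(b), marked(c), marked(f)}
optimal plan length = 2; 2 > 1

No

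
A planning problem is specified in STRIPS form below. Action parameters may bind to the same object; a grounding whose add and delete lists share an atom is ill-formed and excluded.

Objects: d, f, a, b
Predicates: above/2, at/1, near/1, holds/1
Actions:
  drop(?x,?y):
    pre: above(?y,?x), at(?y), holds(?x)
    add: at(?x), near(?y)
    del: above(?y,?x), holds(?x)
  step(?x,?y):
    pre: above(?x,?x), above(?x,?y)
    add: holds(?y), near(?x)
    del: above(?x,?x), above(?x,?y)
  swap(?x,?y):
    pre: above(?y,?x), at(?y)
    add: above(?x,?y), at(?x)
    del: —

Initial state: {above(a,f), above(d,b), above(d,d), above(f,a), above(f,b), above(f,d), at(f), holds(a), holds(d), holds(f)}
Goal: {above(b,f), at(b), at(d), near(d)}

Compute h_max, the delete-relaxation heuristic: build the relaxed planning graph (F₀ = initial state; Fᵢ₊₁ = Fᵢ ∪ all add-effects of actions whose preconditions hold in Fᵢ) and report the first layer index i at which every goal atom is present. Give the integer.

F0 = init (10 atoms)
F1 = F0 ∪ {above(b,f), above(d,f), at(a), at(b), at(d), holds(b), near(d), near(f)}  (18 atoms)
goal ⊆ F1  ⇒  h_max = 1

1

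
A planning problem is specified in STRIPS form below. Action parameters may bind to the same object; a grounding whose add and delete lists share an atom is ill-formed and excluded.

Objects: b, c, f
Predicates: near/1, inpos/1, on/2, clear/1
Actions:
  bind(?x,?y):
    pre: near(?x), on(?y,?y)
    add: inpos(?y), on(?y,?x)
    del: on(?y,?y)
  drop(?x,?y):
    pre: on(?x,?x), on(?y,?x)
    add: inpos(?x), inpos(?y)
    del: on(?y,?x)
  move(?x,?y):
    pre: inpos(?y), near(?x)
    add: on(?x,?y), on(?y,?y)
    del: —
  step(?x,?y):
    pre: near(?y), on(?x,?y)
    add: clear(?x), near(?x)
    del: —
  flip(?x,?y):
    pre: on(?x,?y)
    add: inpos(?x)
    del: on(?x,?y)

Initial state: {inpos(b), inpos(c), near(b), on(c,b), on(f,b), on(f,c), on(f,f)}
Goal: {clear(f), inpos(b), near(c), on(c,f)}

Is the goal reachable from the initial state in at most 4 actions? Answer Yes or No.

Yes

1. bind(b,f)  →  {inpos(b), inpos(c), inpos(f), near(b), on(c,b), on(f,b), on(f,c)}
2. step(c,b)  →  {clear(c), inpos(b), inpos(c), inpos(f), near(b), near(c), on(c,b), on(f,b), on(f,c)}
3. move(c,f)  →  {clear(c), inpos(b), inpos(c), inpos(f), near(b), near(c), on(c,b), on(c,f), on(f,b), on(f,c), on(f,f)}
4. step(f,b)  →  {clear(c), clear(f), inpos(b), inpos(c), inpos(f), near(b), near(c), near(f), on(c,b), on(c,f), on(f,b), on(f,c), on(f,f)}
optimal plan length = 4; 4 ≤ 4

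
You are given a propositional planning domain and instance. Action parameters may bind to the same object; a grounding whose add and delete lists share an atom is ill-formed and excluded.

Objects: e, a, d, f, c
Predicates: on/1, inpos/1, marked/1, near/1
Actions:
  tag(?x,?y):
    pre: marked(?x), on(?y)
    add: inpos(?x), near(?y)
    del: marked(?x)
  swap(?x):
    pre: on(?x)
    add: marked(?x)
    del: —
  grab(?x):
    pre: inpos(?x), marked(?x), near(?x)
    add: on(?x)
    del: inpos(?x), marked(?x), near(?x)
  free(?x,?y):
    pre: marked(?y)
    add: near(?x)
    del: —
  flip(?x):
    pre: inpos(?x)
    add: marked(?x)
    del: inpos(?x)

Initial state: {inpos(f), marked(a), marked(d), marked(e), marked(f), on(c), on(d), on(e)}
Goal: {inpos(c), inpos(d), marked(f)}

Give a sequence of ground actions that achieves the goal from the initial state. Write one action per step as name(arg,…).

tag(d,e); swap(c); tag(c,e)

1. tag(d,e)  →  {inpos(d), inpos(f), marked(a), marked(e), marked(f), near(e), on(c), on(d), on(e)}
2. swap(c)  →  {inpos(d), inpos(f), marked(a), marked(c), marked(e), marked(f), near(e), on(c), on(d), on(e)}
3. tag(c,e)  →  {inpos(c), inpos(d), inpos(f), marked(a), marked(e), marked(f), near(e), on(c), on(d), on(e)}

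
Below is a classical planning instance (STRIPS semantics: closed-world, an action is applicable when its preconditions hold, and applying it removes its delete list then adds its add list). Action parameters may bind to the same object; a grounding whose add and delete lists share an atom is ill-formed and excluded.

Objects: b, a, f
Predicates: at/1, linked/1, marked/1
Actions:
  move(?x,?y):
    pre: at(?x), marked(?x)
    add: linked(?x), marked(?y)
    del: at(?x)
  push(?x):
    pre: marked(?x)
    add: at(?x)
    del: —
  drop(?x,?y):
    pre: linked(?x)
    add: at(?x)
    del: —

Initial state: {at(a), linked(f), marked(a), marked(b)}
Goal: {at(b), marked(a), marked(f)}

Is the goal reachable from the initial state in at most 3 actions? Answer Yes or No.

1. move(a,f)  →  {linked(a), linked(f), marked(a), marked(b), marked(f)}
2. push(b)  →  {at(b), linked(a), linked(f), marked(a), marked(b), marked(f)}
optimal plan length = 2; 2 ≤ 3

Yes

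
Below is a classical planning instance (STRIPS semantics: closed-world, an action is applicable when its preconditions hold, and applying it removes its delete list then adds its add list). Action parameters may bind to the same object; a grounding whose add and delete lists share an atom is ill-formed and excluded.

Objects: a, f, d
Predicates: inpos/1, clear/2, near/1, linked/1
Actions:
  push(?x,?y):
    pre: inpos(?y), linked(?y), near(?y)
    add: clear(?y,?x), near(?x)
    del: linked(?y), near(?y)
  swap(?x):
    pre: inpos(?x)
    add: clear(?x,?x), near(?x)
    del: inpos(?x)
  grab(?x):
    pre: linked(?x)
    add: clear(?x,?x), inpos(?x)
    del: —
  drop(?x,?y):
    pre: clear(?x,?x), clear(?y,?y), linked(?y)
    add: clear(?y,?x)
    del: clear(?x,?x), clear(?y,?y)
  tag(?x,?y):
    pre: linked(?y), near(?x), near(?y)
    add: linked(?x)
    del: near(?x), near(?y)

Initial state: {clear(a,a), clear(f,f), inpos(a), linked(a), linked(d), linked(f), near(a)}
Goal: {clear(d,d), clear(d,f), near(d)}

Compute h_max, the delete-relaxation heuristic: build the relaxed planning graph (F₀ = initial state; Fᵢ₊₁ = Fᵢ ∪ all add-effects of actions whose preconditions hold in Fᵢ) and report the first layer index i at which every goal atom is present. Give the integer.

2

F0 = init (7 atoms)
F1 = F0 ∪ {clear(a,d), clear(a,f), clear(d,d), clear(f,a), inpos(d), inpos(f), near(d), near(f)}  (15 atoms)
F2 = F1 ∪ {clear(d,a), clear(d,f), clear(f,d)}  (18 atoms)
goal ⊆ F2  ⇒  h_max = 2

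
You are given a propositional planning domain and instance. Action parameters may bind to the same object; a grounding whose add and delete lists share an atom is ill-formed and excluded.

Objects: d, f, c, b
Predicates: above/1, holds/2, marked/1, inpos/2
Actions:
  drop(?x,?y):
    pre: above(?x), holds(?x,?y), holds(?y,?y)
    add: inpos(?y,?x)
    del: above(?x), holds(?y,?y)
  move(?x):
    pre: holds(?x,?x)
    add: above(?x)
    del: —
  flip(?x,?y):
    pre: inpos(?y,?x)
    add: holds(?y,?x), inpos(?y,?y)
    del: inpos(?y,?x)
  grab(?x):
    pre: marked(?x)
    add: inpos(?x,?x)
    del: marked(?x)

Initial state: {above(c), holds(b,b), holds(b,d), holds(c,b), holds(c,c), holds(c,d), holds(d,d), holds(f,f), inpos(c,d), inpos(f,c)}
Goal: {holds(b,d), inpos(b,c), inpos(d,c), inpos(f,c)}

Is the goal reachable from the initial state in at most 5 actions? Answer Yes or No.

1. drop(c,d)  →  {holds(b,b), holds(b,d), holds(c,b), holds(c,c), holds(c,d), holds(f,f), inpos(c,d), inpos(d,c), inpos(f,c)}
2. move(c)  →  {above(c), holds(b,b), holds(b,d), holds(c,b), holds(c,c), holds(c,d), holds(f,f), inpos(c,d), inpos(d,c), inpos(f,c)}
3. drop(c,b)  →  {holds(b,d), holds(c,b), holds(c,c), holds(c,d), holds(f,f), inpos(b,c), inpos(c,d), inpos(d,c), inpos(f,c)}
optimal plan length = 3; 3 ≤ 5

Yes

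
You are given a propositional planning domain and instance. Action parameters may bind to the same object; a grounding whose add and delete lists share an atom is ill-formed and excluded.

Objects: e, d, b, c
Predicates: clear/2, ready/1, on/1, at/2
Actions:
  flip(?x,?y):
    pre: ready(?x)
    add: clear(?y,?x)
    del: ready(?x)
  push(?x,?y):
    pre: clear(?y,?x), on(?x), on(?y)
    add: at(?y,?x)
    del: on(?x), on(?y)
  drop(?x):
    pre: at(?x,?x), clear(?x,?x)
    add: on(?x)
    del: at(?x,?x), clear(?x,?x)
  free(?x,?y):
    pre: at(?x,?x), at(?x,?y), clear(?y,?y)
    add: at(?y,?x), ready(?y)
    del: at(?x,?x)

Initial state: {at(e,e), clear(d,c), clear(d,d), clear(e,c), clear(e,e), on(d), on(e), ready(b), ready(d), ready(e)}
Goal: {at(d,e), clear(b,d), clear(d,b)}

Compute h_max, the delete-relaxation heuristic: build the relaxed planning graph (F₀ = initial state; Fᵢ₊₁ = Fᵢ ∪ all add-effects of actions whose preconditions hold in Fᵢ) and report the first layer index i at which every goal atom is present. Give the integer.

2

F0 = init (10 atoms)
F1 = F0 ∪ {at(d,d), clear(b,b), clear(b,d), clear(b,e), clear(c,b), clear(c,d), clear(c,e), clear(d,b), clear(d,e), clear(e,b), clear(e,d)}  (21 atoms)
F2 = F1 ∪ {at(d,e), at(e,d)}  (23 atoms)
goal ⊆ F2  ⇒  h_max = 2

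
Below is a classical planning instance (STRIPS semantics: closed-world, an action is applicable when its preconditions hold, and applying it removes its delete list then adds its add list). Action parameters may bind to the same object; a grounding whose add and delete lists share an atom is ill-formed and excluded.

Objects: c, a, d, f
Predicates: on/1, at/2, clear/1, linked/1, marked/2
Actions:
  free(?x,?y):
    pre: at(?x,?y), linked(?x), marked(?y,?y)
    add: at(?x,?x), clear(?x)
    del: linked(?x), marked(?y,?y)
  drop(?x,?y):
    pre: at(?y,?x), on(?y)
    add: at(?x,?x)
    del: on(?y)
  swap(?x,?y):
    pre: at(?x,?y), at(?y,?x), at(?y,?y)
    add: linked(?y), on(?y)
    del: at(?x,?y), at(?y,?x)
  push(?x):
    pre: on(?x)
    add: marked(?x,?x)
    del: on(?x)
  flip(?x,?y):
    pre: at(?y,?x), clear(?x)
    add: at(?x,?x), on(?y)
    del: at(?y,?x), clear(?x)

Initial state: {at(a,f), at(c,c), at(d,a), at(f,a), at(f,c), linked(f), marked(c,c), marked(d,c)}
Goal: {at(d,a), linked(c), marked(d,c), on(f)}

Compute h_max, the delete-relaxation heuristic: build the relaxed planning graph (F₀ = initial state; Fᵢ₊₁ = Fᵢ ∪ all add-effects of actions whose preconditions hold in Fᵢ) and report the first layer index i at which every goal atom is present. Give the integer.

2

F0 = init (8 atoms)
F1 = F0 ∪ {at(f,f), clear(f), linked(c), on(c)}  (12 atoms)
F2 = F1 ∪ {clear(c), on(a), on(f)}  (15 atoms)
goal ⊆ F2  ⇒  h_max = 2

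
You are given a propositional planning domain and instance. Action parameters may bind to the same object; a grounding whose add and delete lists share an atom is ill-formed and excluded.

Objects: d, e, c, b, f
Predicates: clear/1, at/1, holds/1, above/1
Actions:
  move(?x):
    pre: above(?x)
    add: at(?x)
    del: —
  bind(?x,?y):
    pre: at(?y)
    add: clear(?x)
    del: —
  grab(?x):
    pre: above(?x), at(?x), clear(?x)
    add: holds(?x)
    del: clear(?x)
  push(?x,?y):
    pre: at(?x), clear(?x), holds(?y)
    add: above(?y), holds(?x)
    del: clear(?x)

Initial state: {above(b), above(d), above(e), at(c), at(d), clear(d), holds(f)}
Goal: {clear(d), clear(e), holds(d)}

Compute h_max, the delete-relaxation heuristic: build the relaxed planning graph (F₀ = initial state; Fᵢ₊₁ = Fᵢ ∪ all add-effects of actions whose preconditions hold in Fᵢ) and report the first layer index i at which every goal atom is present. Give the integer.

1

F0 = init (7 atoms)
F1 = F0 ∪ {above(f), at(b), at(e), clear(b), clear(c), clear(e), clear(f), holds(d)}  (15 atoms)
goal ⊆ F1  ⇒  h_max = 1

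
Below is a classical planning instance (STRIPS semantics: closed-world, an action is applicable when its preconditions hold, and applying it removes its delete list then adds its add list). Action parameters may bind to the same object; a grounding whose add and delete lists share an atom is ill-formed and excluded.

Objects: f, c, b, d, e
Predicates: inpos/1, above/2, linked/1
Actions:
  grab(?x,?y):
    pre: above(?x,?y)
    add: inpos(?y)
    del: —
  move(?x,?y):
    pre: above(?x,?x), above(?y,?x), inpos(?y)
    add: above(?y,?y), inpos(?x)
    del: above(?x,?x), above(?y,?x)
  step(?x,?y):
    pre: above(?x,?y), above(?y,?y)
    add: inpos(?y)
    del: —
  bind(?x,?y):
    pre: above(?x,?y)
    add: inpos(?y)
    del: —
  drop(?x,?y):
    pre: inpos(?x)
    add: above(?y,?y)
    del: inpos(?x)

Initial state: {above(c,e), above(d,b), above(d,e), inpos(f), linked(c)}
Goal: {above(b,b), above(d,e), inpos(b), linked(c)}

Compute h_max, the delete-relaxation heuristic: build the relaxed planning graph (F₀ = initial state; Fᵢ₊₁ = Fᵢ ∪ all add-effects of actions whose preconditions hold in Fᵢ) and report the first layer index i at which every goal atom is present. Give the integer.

1

F0 = init (5 atoms)
F1 = F0 ∪ {above(b,b), above(c,c), above(d,d), above(e,e), above(f,f), inpos(b), inpos(e)}  (12 atoms)
goal ⊆ F1  ⇒  h_max = 1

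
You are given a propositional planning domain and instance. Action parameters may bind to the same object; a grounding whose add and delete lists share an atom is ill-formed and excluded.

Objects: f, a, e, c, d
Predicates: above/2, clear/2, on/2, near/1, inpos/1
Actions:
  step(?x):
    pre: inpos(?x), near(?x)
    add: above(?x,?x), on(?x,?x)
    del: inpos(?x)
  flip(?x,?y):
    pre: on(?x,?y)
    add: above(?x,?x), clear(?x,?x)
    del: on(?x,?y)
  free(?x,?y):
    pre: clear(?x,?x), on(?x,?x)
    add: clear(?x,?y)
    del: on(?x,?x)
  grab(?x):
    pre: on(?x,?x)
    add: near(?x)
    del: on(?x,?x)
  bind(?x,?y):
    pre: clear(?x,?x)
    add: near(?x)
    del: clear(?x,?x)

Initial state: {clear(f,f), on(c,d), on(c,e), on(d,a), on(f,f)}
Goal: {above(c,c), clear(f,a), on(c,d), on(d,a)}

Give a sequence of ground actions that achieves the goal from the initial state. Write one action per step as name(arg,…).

flip(c,e); free(f,a)

1. flip(c,e)  →  {above(c,c), clear(c,c), clear(f,f), on(c,d), on(d,a), on(f,f)}
2. free(f,a)  →  {above(c,c), clear(c,c), clear(f,a), clear(f,f), on(c,d), on(d,a)}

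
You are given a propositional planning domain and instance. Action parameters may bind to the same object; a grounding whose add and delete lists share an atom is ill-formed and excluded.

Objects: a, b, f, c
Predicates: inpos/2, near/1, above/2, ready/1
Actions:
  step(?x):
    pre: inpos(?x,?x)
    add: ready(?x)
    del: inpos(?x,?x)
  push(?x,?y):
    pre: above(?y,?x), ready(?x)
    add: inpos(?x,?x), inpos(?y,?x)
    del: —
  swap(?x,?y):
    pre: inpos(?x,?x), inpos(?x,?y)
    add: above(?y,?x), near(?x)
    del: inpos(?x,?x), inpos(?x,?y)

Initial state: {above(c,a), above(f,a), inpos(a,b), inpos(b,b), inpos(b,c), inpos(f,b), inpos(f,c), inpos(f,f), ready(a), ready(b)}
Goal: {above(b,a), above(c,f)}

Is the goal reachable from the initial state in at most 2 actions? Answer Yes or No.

No

1. push(a,f)  →  {above(c,a), above(f,a), inpos(a,a), inpos(a,b), inpos(b,b), inpos(b,c), inpos(f,a), inpos(f,b), inpos(f,c), inpos(f,f), ready(a), ready(b)}
2. swap(a,b)  →  {above(b,a), above(c,a), above(f,a), inpos(b,b), inpos(b,c), inpos(f,a), inpos(f,b), inpos(f,c), inpos(f,f), near(a), ready(a), ready(b)}
3. swap(f,c)  →  {above(b,a), above(c,a), above(c,f), above(f,a), inpos(b,b), inpos(b,c), inpos(f,a), inpos(f,b), near(a), near(f), ready(a), ready(b)}
optimal plan length = 3; 3 > 2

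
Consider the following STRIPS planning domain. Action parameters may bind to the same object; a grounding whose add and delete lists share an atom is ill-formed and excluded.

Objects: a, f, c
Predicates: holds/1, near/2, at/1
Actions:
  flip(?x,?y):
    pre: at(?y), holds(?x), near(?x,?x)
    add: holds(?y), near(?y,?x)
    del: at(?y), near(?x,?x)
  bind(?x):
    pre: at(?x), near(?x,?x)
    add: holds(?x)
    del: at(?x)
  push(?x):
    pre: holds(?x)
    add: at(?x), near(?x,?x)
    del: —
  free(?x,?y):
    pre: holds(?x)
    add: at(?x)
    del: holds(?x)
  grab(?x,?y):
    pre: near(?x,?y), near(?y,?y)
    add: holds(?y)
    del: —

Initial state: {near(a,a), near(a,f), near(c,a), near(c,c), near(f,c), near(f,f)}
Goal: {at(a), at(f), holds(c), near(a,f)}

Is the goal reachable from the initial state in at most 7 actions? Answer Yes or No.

Yes

1. grab(a,a)  →  {holds(a), near(a,a), near(a,f), near(c,a), near(c,c), near(f,c), near(f,f)}
2. push(a)  →  {at(a), holds(a), near(a,a), near(a,f), near(c,a), near(c,c), near(f,c), near(f,f)}
3. grab(a,f)  →  {at(a), holds(a), holds(f), near(a,a), near(a,f), near(c,a), near(c,c), near(f,c), near(f,f)}
4. push(f)  →  {at(a), at(f), holds(a), holds(f), near(a,a), near(a,f), near(c,a), near(c,c), near(f,c), near(f,f)}
5. grab(f,c)  →  {at(a), at(f), holds(a), holds(c), holds(f), near(a,a), near(a,f), near(c,a), near(c,c), near(f,c), near(f,f)}
optimal plan length = 5; 5 ≤ 7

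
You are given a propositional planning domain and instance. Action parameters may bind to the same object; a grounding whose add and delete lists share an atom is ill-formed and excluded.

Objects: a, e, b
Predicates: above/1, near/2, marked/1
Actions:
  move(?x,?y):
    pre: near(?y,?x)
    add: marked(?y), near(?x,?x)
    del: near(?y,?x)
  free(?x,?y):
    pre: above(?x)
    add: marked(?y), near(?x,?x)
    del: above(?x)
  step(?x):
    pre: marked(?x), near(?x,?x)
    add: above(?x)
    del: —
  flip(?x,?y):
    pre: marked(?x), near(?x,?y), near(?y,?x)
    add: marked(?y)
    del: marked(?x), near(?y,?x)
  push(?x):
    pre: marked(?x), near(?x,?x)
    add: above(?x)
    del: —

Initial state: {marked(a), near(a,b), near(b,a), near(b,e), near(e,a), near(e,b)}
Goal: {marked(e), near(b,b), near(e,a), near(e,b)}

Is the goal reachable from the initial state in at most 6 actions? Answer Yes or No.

1. move(a,b)  →  {marked(a), marked(b), near(a,a), near(a,b), near(b,e), near(e,a), near(e,b)}
2. move(b,a)  →  {marked(a), marked(b), near(a,a), near(b,b), near(b,e), near(e,a), near(e,b)}
3. step(a)  →  {above(a), marked(a), marked(b), near(a,a), near(b,b), near(b,e), near(e,a), near(e,b)}
4. free(a,e)  →  {marked(a), marked(b), marked(e), near(a,a), near(b,b), near(b,e), near(e,a), near(e,b)}
optimal plan length = 4; 4 ≤ 6

Yes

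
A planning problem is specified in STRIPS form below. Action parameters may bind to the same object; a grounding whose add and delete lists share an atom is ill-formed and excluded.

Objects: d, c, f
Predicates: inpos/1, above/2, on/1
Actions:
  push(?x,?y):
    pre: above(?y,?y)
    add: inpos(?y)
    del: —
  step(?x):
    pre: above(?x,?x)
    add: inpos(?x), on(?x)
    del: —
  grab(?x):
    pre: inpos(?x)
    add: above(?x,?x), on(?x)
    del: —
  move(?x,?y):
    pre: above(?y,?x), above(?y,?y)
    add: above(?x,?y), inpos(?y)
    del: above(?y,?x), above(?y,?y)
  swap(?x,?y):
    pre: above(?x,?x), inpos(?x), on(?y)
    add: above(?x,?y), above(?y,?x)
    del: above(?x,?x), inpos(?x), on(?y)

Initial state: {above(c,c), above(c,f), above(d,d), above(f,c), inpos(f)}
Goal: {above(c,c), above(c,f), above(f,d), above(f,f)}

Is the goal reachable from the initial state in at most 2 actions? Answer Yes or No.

1. push(d,d)  →  {above(c,c), above(c,f), above(d,d), above(f,c), inpos(d), inpos(f)}
2. grab(f)  →  {above(c,c), above(c,f), above(d,d), above(f,c), above(f,f), inpos(d), inpos(f), on(f)}
3. swap(d,f)  →  {above(c,c), above(c,f), above(d,f), above(f,c), above(f,d), above(f,f), inpos(f)}
optimal plan length = 3; 3 > 2

No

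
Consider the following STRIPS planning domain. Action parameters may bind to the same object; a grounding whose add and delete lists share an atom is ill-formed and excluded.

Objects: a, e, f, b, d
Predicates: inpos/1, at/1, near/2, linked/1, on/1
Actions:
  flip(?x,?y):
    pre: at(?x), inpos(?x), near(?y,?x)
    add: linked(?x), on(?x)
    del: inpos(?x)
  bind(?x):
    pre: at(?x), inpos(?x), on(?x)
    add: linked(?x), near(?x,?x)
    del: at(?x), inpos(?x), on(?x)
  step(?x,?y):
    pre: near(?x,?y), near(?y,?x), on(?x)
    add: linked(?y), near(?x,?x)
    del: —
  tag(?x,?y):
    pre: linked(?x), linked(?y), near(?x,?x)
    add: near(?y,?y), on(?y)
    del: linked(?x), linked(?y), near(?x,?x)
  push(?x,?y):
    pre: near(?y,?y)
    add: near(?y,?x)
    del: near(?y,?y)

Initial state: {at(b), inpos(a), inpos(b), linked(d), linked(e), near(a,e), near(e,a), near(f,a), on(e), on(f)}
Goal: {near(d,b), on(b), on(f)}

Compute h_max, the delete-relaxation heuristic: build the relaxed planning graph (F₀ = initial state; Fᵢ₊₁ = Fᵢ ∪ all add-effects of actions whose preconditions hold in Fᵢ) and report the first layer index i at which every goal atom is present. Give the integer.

F0 = init (10 atoms)
F1 = F0 ∪ {linked(a), near(e,e)}  (12 atoms)
F2 = F1 ∪ {near(a,a), near(d,d), near(e,b), near(e,d), near(e,f), on(a), on(d)}  (19 atoms)
F3 = F2 ∪ {linked(b), near(a,b), near(a,d), near(a,f), near(d,a), near(d,b), near(d,e), near(d,f), on(b)}  (28 atoms)
goal ⊆ F3  ⇒  h_max = 3

3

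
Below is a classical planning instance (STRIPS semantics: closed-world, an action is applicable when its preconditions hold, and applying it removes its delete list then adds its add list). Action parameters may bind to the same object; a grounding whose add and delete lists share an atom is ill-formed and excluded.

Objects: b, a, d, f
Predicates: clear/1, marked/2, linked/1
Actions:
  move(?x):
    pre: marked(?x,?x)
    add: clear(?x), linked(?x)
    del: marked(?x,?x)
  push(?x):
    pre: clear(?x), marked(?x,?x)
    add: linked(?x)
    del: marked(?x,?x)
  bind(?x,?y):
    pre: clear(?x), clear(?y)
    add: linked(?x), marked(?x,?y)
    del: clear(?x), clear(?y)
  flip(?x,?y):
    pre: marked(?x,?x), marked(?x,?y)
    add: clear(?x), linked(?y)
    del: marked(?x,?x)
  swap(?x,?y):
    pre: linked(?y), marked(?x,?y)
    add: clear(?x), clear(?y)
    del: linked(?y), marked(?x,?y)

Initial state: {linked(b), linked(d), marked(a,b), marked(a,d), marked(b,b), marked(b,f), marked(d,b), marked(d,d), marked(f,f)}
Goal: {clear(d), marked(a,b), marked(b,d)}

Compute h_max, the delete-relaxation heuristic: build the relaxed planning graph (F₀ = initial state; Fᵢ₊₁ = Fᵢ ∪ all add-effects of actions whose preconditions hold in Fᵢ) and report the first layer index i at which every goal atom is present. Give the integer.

F0 = init (9 atoms)
F1 = F0 ∪ {clear(a), clear(b), clear(d), clear(f), linked(f)}  (14 atoms)
F2 = F1 ∪ {linked(a), marked(a,a), marked(a,f), marked(b,a), marked(b,d), marked(d,a), marked(d,f), marked(f,a), marked(f,b), marked(f,d)}  (24 atoms)
goal ⊆ F2  ⇒  h_max = 2

2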